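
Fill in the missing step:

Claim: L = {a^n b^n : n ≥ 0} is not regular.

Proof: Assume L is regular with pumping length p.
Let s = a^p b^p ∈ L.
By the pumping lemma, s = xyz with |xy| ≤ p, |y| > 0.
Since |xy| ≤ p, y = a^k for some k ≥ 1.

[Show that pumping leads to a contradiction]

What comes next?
Consider xy²z = a^(p+k) b^p.

Since k ≥ 1, we have p + k > p.
So xy²z has more a's than b's: (p+k) a's vs p b's.
This means xy²z ∉ L because a^n b^n requires equal counts.

This contradicts the pumping lemma which states xy²z ∈ L.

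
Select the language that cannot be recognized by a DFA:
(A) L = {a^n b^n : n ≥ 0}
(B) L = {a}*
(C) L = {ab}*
(A) {a^n b^n : n ≥ 0}

(A) L = {a^n b^n : n ≥ 0} is NOT regular.

The pumping lemma can be used to prove this:
After pumping, the number of a's and b's become unequal

The other languages are regular because they can be recognized by finite automata.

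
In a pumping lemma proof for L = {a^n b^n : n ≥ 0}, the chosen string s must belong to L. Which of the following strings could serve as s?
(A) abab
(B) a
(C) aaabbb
(C) aaabbb

The pumping lemma is applied to a string s that lies in L, so first check membership of each option:
- (A) abab has an a after a b, so it is not of the form a^n b^n and is not in L ✗
- (B) a has 1 a's and 0 b's; 1 ≠ 0, so it is not in L ✗
- (C) aaabbb = a^3 b^3 has equal counts (3 = 3), so it is in L ✓

Only (C) aaabbb is in L, so it is the only candidate that could play the role of s.
(In a complete proof one picks s in terms of the pumping length p so that |s| ≥ p is guaranteed; a fixed string like aaabbb illustrates the shape of such an s.)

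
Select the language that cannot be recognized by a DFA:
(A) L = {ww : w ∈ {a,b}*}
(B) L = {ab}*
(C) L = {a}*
(A) {ww : w ∈ {a,b}*}

(A) L = {ww : w ∈ {a,b}*} is NOT regular.

The pumping lemma can be used to prove this:
After pumping, the two halves no longer match

The other languages are regular because they can be recognized by finite automata.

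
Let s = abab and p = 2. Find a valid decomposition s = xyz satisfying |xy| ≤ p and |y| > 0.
x = 'a', y = 'b', z = 'ab'

For s = abab and p = 2, one valid decomposition is:
- x = 'a' (length 1)
- y = 'b' (length 1)
- z = 'ab' (length 2)

Verification:
- xyz = 'a' + 'b' + 'ab' = abab ✓
- |xy| = 2 ≤ 2 ✓
- |y| = 1 > 0 ✓

All pumping lemma constraints are satisfied.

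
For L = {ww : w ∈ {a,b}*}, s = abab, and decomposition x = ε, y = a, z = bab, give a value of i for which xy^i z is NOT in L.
i = 2

xy²z = ε · aa · bab = aabab; aabab has odd length 5, so it cannot be written as ww and is not in L.
(Other choices also work, e.g. i = 0, 3; only i = 1 is guaranteed to stay in L since xy¹z = s.)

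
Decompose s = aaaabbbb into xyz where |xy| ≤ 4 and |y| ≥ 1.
x = 'aa', y = 'a', z = 'abbbb'

For s = aaaabbbb and p = 4, one valid decomposition is:
- x = 'aa' (length 2)
- y = 'a' (length 1)
- z = 'abbbb' (length 5)

Verification:
- xyz = 'aa' + 'a' + 'abbbb' = aaaabbbb ✓
- |xy| = 3 ≤ 4 ✓
- |y| = 1 > 0 ✓

All pumping lemma constraints are satisfied.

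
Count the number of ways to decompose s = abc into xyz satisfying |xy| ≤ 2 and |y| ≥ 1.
3

For s = 'abc' with pumping length p = 2:

Constraints: |xy| ≤ 2, |y| > 0

Valid decompositions (|xy| ≤ p, |y| ≥ 1):
  • x='', y='a', z='bc'
  • x='a', y='b', z='c'
  • x='', y='ab', z='c'

Total count: 3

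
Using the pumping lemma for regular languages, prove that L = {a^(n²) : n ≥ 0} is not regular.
Assume for contradiction that L is regular, and let p ≥ 1 be the pumping length given by the pumping lemma.
Choose s = a^(p²). Then s ∈ L and |s| = p² ≥ p.
By the pumping lemma, s = xyz for some x, y, z with |xy| ≤ p, |y| ≥ 1, and xy^i z ∈ L for every i ≥ 0.
Here y = a^k for some k with 1 ≤ k ≤ |xy| ≤ p.

Take i = 2: |xy²z| = p² + k.
Now p² < p² + k ≤ p² + p < p² + 2p + 1 = (p + 1)².
So |xy²z| lies strictly between the consecutive squares p² and (p + 1)², hence is not a perfect square, and xy²z ∉ L.

This contradicts the pumping lemma, which requires xy^i z ∈ L for all i ≥ 0.
Hence L = {a^(n²) : n ≥ 0} is not regular. ∎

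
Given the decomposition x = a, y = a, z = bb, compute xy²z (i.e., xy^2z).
aaabb

Given x = 'a', y = 'a', z = 'bb' and i = 2:

xy^2z = x + y·y·...·y (2 times) + z
       = 'a' + 'a'^2 + 'bb'
       = 'a' + 'aa' + 'bb'
       = 'aaabb'

The pumped string is 'aaabb' with length 5.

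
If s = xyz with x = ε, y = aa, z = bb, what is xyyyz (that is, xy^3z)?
aaaaaabb

Given x = '', y = 'aa', z = 'bb' and i = 3:

xy^3z = x + y·y·...·y (3 times) + z
       = '' + 'aa'^3 + 'bb'
       = '' + 'aaaaaa' + 'bb'
       = 'aaaaaabb'

The pumped string is 'aaaaaabb' with length 8.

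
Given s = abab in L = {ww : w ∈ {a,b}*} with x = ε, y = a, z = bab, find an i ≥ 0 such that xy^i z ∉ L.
i = 0

xy⁰z = ε · ε · bab = bab; bab has odd length 3, so it cannot be written as ww and is not in L.
(Other choices also work, e.g. i = 2, 3; only i = 1 is guaranteed to stay in L since xy¹z = s.)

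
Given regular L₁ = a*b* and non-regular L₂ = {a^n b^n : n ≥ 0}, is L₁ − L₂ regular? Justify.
No — L₁ − L₂ is not regular.

a*b* − {a^n b^n} = {a^n b^m : n ≠ m}. If this were regular, then its complement intersected with a*b*, namely {a^n b^n : n ≥ 0}, would be regular too (closure under complement and intersection) — contradiction. So L₁ − L₂ is not regular.

Note that the bare facts "L₁ regular, L₂ non-regular" do not settle the question by themselves: the closure of regular languages under ∪, ∩, complement and difference applies only when BOTH operands are regular. With a non-regular operand the result can come out regular or non-regular depending on the specific languages, so one has to work out L₁ − L₂ for this particular pair, as above.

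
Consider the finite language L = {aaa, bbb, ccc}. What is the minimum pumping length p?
p = 4

For a finite language L, the pumping lemma holds vacuously if p > max|s| for s ∈ L.

The longest string in L = {aaa, bbb, ccc} has length 3.
If p = 4, then no string s ∈ L has |s| ≥ p, so the condition is vacuously true.

The minimum pumping length is p = 4.

Why no smaller p works: for any p ≤ 3, the longest string s ∈ L has |s| = 3 ≥ p, so it would
have to be pumpable; but pumping up (i = 2, 3, ...) produces ever longer strings, which cannot all lie in the
finite language L. So the pumping property fails for every p ≤ 3.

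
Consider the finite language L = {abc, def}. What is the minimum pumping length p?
p = 4

For a finite language L, the pumping lemma holds vacuously if p > max|s| for s ∈ L.

The longest string in L = {abc, def} has length 3.
If p = 4, then no string s ∈ L has |s| ≥ p, so the condition is vacuously true.

The minimum pumping length is p = 4.

Why no smaller p works: for any p ≤ 3, the longest string s ∈ L has |s| = 3 ≥ p, so it would
have to be pumpable; but pumping up (i = 2, 3, ...) produces ever longer strings, which cannot all lie in the
finite language L. So the pumping property fails for every p ≤ 3.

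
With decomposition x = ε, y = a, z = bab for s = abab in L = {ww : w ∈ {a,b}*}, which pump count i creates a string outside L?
i = 0

xy⁰z = ε · ε · bab = bab; bab has odd length 3, so it cannot be written as ww and is not in L.
(Other choices also work, e.g. i = 2, 3; only i = 1 is guaranteed to stay in L since xy¹z = s.)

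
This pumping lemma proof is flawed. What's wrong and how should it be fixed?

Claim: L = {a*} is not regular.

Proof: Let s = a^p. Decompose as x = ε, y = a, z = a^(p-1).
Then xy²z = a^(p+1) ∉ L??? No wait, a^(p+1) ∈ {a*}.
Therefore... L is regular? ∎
Error: The proof attempts to show a*  is not regular, but a* IS regular!

Correction: a* is a regular language (recognized by a simple DFA with one accepting state and self-loop on 'a'). The pumping lemma can only prove non-regularity, not regularity. For regular languages, pumping always works.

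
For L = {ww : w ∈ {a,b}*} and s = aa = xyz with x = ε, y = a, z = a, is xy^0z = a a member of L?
No

xy⁰z = ε · ε · a = a.
a has odd length 1, so it cannot be written as ww and is not in L.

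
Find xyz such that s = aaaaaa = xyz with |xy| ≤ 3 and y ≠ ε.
x = 'a', y = 'aa', z = 'aaa'

For s = aaaaaa and p = 3, one valid decomposition is:
- x = 'a' (length 1)
- y = 'aa' (length 2)
- z = 'aaa' (length 3)

Verification:
- xyz = 'a' + 'aa' + 'aaa' = aaaaaa ✓
- |xy| = 3 ≤ 3 ✓
- |y| = 2 > 0 ✓

All pumping lemma constraints are satisfied.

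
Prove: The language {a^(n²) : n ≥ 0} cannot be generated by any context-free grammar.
Assume for contradiction that L is context-free, and let p ≥ 1 be the pumping length given by the pumping lemma for CFLs.
Choose s = a^(p²). Then s ∈ L and |s| = p² ≥ p.
By the CFL pumping lemma, s = uvxyz for some u, v, x, y, z with |vxy| ≤ p, |vy| ≥ 1, and uv^i xy^i z ∈ L for every i ≥ 0.
All symbols are a's, so only lengths matter: let k = |vy|, with 1 ≤ k ≤ |vxy| ≤ p.

Take i = 2: |uv²xy²z| = p² + k, and p² < p² + k ≤ p² + p < (p + 1)².
So the length lies strictly between consecutive squares and is not a perfect square; uv²xy²z ∉ L.

This contradicts the CFL pumping lemma, which requires uv^i xy^i z ∈ L for all i ≥ 0.
Hence L = {a^(n²) : n ≥ 0} is not context-free. ∎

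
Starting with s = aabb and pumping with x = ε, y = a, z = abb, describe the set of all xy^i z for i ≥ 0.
{xy^i z : i ≥ 0} = {a^(i+1) b^2 : i ≥ 0} = {abb, aabb, aaabb, ...}

With x = ε, y = a, z = abb: Starting with aabb and pumping the first 'a' (z = abb keeps the second 'a'), we get strings with i+1 a's followed by 2 b's for i = 0, 1, 2, ...; note bb is not produced because z always contributes one a.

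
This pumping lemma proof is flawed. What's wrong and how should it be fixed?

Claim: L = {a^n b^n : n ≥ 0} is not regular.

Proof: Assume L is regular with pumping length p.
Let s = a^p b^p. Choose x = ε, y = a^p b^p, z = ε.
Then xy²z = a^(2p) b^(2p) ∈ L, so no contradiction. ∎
Error: The decomposition violates |xy| ≤ p. With y = a^p b^p, |xy| = |y| = 2p > p. (The proof also miscomputes xy²z, which would be a^p b^p a^p b^p rather than a^(2p) b^(2p), and it wrongly treats one harmless decomposition as settling the matter — the prover does not get to choose the decomposition.)

Correction: The pumping lemma requires |xy| ≤ p, and the argument must handle every decomposition satisfying |xy| ≤ p, |y| ≥ 1. Since s starts with p a's, any such y consists only of a's, say y = a^k with k ≥ 1. Then xy²z = a^(p+k) b^p has unequal numbers of a's and b's, so xy²z ∉ L — the required contradiction.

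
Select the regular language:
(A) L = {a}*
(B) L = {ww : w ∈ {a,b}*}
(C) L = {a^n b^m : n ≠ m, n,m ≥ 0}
(A) {a}*

(A) L = {a}* is regular.

This can be recognized by a finite automaton (DFA/NFA).
Regular expressions like {a}* define regular languages.

The other choices are not regular:
- {ww : w ∈ {a,b}*}: After pumping, the two halves no longer match
- {a^n b^m : n ≠ m, n,m ≥ 0}: After pumping a's, we can make n = m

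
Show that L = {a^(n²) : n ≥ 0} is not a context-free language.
Assume for contradiction that L is context-free, and let p ≥ 1 be the pumping length given by the pumping lemma for CFLs.
Choose s = a^(p²). Then s ∈ L and |s| = p² ≥ p.
By the CFL pumping lemma, s = uvxyz for some u, v, x, y, z with |vxy| ≤ p, |vy| ≥ 1, and uv^i xy^i z ∈ L for every i ≥ 0.
All symbols are a's, so only lengths matter: let k = |vy|, with 1 ≤ k ≤ |vxy| ≤ p.

Take i = 2: |uv²xy²z| = p² + k, and p² < p² + k ≤ p² + p < (p + 1)².
So the length lies strictly between consecutive squares and is not a perfect square; uv²xy²z ∉ L.

This contradicts the CFL pumping lemma, which requires uv^i xy^i z ∈ L for all i ≥ 0.
Hence L = {a^(n²) : n ≥ 0} is not context-free. ∎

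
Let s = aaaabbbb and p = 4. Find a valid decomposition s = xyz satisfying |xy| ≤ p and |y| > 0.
x = '', y = 'aaa', z = 'abbbb'

For s = aaaabbbb and p = 4, one valid decomposition is:
- x = '' (length 0)
- y = 'aaa' (length 3)
- z = 'abbbb' (length 5)

Verification:
- xyz = '' + 'aaa' + 'abbbb' = aaaabbbb ✓
- |xy| = 3 ≤ 4 ✓
- |y| = 3 > 0 ✓

All pumping lemma constraints are satisfied.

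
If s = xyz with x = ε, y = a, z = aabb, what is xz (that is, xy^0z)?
aabb

Given x = '', y = 'a', z = 'aabb' and i = 0:

xy^0z = x + y·y·...·y (0 times) + z
       = '' + 'a'^0 + 'aabb'
       = '' + '' + 'aabb'
       = 'aabb'

The pumped string is 'aabb' with length 4.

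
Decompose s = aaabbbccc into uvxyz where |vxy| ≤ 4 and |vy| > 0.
u='aa', v='a', x='bb', y='b', z='ccc'

For s = aaabbbccc with pumping length p = 4:

One valid decomposition:
- u = 'aa'
- v = 'a'
- x = 'bb'
- y = 'b'
- z = 'ccc'

Verification:
- uvxyz = 'aa' + 'a' + 'bb' + 'b' + 'ccc' = aaabbbccc ✓
- |vxy| = |'abbb'| = 4 ≤ 4 ✓
- |vy| = |'ab'| = 2 > 0 ✓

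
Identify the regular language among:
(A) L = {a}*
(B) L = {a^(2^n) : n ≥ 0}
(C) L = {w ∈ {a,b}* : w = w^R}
(A) {a}*

(A) L = {a}* is regular.

This can be recognized by a finite automaton (DFA/NFA).
Regular expressions like {a}* define regular languages.

The other choices are not regular:
- {w ∈ {a,b}* : w = w^R}: After pumping, the string is no longer symmetric
- {a^(2^n) : n ≥ 0}: After pumping, length is no longer a power of 2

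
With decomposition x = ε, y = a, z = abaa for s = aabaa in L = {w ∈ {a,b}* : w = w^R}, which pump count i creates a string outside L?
i = 2

xy²z = ε · aa · abaa = aaabaa; aaabaa reversed is aabaaa ≠ aaabaa, so it is not a palindrome and is not in L.
(Other choices also work, e.g. i = 0, 3; only i = 1 is guaranteed to stay in L since xy¹z = s.)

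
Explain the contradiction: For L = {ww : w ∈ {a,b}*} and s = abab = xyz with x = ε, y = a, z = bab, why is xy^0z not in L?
xy⁰z = bab ∉ L

Pumping with i = 0 replaces y = a by y⁰ = ε:
- Original: s = xyz = abab; abab splits into halves ab · ab, which are equal, so it is in L (w = ab)
- Pumped: xy⁰z = ε · ε · bab = bab
- bab has odd length 3, so it cannot be written as ww and is not in L

The pumping lemma would require xy⁰z ∈ L, so this decomposition yields a contradiction.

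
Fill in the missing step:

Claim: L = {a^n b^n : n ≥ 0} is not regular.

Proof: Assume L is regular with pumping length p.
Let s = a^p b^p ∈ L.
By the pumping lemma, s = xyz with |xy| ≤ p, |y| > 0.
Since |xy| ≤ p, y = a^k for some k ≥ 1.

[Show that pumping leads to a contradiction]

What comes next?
Consider xy²z = a^(p+k) b^p.

Since k ≥ 1, we have p + k > p.
So xy²z has more a's than b's: (p+k) a's vs p b's.
This means xy²z ∉ L because a^n b^n requires equal counts.

This contradicts the pumping lemma which states xy²z ∈ L.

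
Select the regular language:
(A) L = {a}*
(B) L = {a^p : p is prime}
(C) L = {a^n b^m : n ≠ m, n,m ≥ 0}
(A) {a}*

(A) L = {a}* is regular.

This can be recognized by a finite automaton (DFA/NFA).
Regular expressions like {a}* define regular languages.

The other choices are not regular:
- {a^p : p is prime}: After pumping, the length becomes composite
- {a^n b^m : n ≠ m, n,m ≥ 0}: After pumping a's, we can make n = m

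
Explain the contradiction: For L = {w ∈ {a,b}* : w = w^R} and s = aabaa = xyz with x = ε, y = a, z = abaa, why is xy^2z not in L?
xy²z = aaabaa ∉ L

Pumping with i = 2 replaces y = a by y² = aa:
- Original: s = xyz = aabaa; aabaa reversed is aabaa, the same string, so it is a palindrome and is in L
- Pumped: xy²z = ε · aa · abaa = aaabaa
- aaabaa reversed is aabaaa ≠ aaabaa, so it is not a palindrome and is not in L

The pumping lemma would require xy²z ∈ L, so this decomposition yields a contradiction.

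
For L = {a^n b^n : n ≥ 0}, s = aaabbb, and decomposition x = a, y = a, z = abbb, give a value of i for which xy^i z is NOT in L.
i = 2

xy²z = a · aa · abbb = aaaabbb; aaaabbb has 4 a's and 3 b's; 4 ≠ 3, so it is not in L.
(Other choices also work, e.g. i = 0, 3; only i = 1 is guaranteed to stay in L since xy¹z = s.)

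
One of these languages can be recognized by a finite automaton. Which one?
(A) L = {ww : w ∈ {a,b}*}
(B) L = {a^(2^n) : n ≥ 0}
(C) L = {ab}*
(C) {ab}*

(C) L = {ab}* is regular.

This can be recognized by a finite automaton (DFA/NFA).
Regular expressions like {ab}* define regular languages.

The other choices are not regular:
- {a^(2^n) : n ≥ 0}: After pumping, length is no longer a power of 2
- {ww : w ∈ {a,b}*}: After pumping, the two halves no longer match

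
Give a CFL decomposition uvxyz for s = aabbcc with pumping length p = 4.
u='a', v='a', x='bb', y='c', z='c'

For s = aabbcc with pumping length p = 4:

One valid decomposition:
- u = 'a'
- v = 'a'
- x = 'bb'
- y = 'c'
- z = 'c'

Verification:
- uvxyz = 'a' + 'a' + 'bb' + 'c' + 'c' = aabbcc ✓
- |vxy| = |'abbc'| = 4 ≤ 4 ✓
- |vy| = |'ac'| = 2 > 0 ✓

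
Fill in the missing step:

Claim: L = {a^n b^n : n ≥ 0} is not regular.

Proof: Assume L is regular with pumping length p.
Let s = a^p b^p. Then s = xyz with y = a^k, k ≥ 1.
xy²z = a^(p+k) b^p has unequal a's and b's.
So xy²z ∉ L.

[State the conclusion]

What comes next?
This contradicts the pumping lemma for regular languages,
which guarantees xy^i z ∈ L for all i ≥ 0.

Since our assumption that L is regular leads to a contradiction,
we conclude that L = {a^n b^n : n ≥ 0} is NOT regular. ∎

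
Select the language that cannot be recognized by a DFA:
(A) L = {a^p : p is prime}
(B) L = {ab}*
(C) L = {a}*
(A) {a^p : p is prime}

(A) L = {a^p : p is prime} is NOT regular.

The pumping lemma can be used to prove this:
After pumping, the length becomes composite

The other languages are regular because they can be recognized by finite automata.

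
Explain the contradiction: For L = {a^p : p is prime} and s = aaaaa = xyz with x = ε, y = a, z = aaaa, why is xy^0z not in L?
xy⁰z = aaaa ∉ L

Pumping with i = 0 replaces y = a by y⁰ = ε:
- Original: s = xyz = aaaaa; aaaaa has length 5, which is prime, so it is in L
- Pumped: xy⁰z = ε · ε · aaaa = aaaa
- aaaa has length 4 = 2 × 2, which is not prime, so it is not in L

The pumping lemma would require xy⁰z ∈ L, so this decomposition yields a contradiction.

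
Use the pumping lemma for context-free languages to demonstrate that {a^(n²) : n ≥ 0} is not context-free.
Assume for contradiction that L is context-free, and let p ≥ 1 be the pumping length given by the pumping lemma for CFLs.
Choose s = a^(p²). Then s ∈ L and |s| = p² ≥ p.
By the CFL pumping lemma, s = uvxyz for some u, v, x, y, z with |vxy| ≤ p, |vy| ≥ 1, and uv^i xy^i z ∈ L for every i ≥ 0.
All symbols are a's, so only lengths matter: let k = |vy|, with 1 ≤ k ≤ |vxy| ≤ p.

Take i = 2: |uv²xy²z| = p² + k, and p² < p² + k ≤ p² + p < (p + 1)².
So the length lies strictly between consecutive squares and is not a perfect square; uv²xy²z ∉ L.

This contradicts the CFL pumping lemma, which requires uv^i xy^i z ∈ L for all i ≥ 0.
Hence L = {a^(n²) : n ≥ 0} is not context-free. ∎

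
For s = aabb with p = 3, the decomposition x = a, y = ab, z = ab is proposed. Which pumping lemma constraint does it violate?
Violated: xyz = s

The decomposition x = a, y = ab, z = ab for s = aabb with p = 3
violates the constraint: xyz = s

xyz = 'a' + 'ab' + 'ab' = 'aabab' ≠ 'aabb' = s. The decomposition doesn't reconstruct s.

Pumping lemma constraints:
1. xyz = s (decomposition is valid)
2. |xy| ≤ p
3. |y| > 0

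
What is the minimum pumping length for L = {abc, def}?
p = 4

For a finite language L, the pumping lemma holds vacuously if p > max|s| for s ∈ L.

The longest string in L = {abc, def} has length 3.
If p = 4, then no string s ∈ L has |s| ≥ p, so the condition is vacuously true.

The minimum pumping length is p = 4.

Why no smaller p works: for any p ≤ 3, the longest string s ∈ L has |s| = 3 ≥ p, so it would
have to be pumpable; but pumping up (i = 2, 3, ...) produces ever longer strings, which cannot all lie in the
finite language L. So the pumping property fails for every p ≤ 3.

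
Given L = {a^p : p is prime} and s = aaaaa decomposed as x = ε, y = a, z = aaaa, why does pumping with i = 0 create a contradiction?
xy⁰z = aaaa ∉ L

Pumping with i = 0 replaces y = a by y⁰ = ε:
- Original: s = xyz = aaaaa; aaaaa has length 5, which is prime, so it is in L
- Pumped: xy⁰z = ε · ε · aaaa = aaaa
- aaaa has length 4 = 2 × 2, which is not prime, so it is not in L

The pumping lemma would require xy⁰z ∈ L, so this decomposition yields a contradiction.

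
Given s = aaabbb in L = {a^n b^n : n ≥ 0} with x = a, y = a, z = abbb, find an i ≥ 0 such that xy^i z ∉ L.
i = 2

xy²z = a · aa · abbb = aaaabbb; aaaabbb has 4 a's and 3 b's; 4 ≠ 3, so it is not in L.
(Other choices also work, e.g. i = 0, 3; only i = 1 is guaranteed to stay in L since xy¹z = s.)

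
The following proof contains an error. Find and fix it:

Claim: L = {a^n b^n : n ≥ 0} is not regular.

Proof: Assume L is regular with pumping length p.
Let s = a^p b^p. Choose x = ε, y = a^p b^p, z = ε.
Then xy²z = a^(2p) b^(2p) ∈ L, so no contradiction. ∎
Error: The decomposition violates |xy| ≤ p. With y = a^p b^p, |xy| = |y| = 2p > p. (The proof also miscomputes xy²z, which would be a^p b^p a^p b^p rather than a^(2p) b^(2p), and it wrongly treats one harmless decomposition as settling the matter — the prover does not get to choose the decomposition.)

Correction: The pumping lemma requires |xy| ≤ p, and the argument must handle every decomposition satisfying |xy| ≤ p, |y| ≥ 1. Since s starts with p a's, any such y consists only of a's, say y = a^k with k ≥ 1. Then xy²z = a^(p+k) b^p has unequal numbers of a's and b's, so xy²z ∉ L — the required contradiction.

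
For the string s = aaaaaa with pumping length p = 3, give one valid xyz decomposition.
x = '', y = 'aa', z = 'aaaa'

For s = aaaaaa and p = 3, one valid decomposition is:
- x = '' (length 0)
- y = 'aa' (length 2)
- z = 'aaaa' (length 4)

Verification:
- xyz = '' + 'aa' + 'aaaa' = aaaaaa ✓
- |xy| = 2 ≤ 3 ✓
- |y| = 2 > 0 ✓

All pumping lemma constraints are satisfied.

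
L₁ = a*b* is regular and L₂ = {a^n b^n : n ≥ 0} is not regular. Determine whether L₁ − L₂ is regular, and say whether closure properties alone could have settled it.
No — L₁ − L₂ is not regular.

a*b* − {a^n b^n} = {a^n b^m : n ≠ m}. If this were regular, then its complement intersected with a*b*, namely {a^n b^n : n ≥ 0}, would be regular too (closure under complement and intersection) — contradiction. So L₁ − L₂ is not regular.

Note that the bare facts "L₁ regular, L₂ non-regular" do not settle the question by themselves: the closure of regular languages under ∪, ∩, complement and difference applies only when BOTH operands are regular. With a non-regular operand the result can come out regular or non-regular depending on the specific languages, so one has to work out L₁ − L₂ for this particular pair, as above.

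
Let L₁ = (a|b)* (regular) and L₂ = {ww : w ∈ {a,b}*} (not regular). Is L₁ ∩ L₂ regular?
No — L₁ ∩ L₂ is not regular.

(a|b)* is all strings over {a,b}, so L₁ ∩ L₂ = {ww : w ∈ {a,b}*} = L₂ itself, which is not regular (pump s = a^p b a^p b).

Note that the bare facts "L₁ regular, L₂ non-regular" do not settle the question by themselves: the closure of regular languages under ∪, ∩, complement and difference applies only when BOTH operands are regular. With a non-regular operand the result can come out regular or non-regular depending on the specific languages, so one has to work out L₁ ∩ L₂ for this particular pair, as above.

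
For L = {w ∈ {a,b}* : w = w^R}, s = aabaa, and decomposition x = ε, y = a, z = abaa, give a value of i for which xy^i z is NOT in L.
i = 2

xy²z = ε · aa · abaa = aaabaa; aaabaa reversed is aabaaa ≠ aaabaa, so it is not a palindrome and is not in L.
(Other choices also work, e.g. i = 0, 3; only i = 1 is guaranteed to stay in L since xy¹z = s.)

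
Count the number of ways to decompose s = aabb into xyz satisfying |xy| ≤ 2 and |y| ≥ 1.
3

For s = 'aabb' with pumping length p = 2:

Constraints: |xy| ≤ 2, |y| > 0

Valid decompositions (|xy| ≤ p, |y| ≥ 1):
  • x='', y='a', z='abb'
  • x='a', y='a', z='bb'
  • x='', y='aa', z='bb'

Total count: 3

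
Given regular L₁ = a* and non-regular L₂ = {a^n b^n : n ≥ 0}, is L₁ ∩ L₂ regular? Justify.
Yes — L₁ ∩ L₂ is regular.

A string of a* contains no b's, and the only string of {a^n b^n} with no b's is ε (n = 0). So L₁ ∩ L₂ = {ε}, a finite language, which is regular.

Note that the bare facts "L₁ regular, L₂ non-regular" do not settle the question by themselves: the closure of regular languages under ∪, ∩, complement and difference applies only when BOTH operands are regular. With a non-regular operand the result can come out regular or non-regular depending on the specific languages, so one has to work out L₁ ∩ L₂ for this particular pair, as above.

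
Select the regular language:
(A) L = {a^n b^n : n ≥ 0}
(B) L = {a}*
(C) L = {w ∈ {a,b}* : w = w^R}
(B) {a}*

(B) L = {a}* is regular.

This can be recognized by a finite automaton (DFA/NFA).
Regular expressions like {a}* define regular languages.

The other choices are not regular:
- {a^n b^n : n ≥ 0}: After pumping, the number of a's and b's become unequal
- {w ∈ {a,b}* : w = w^R}: After pumping, the string is no longer symmetric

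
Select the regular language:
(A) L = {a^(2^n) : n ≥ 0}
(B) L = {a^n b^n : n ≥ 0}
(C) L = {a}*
(C) {a}*

(C) L = {a}* is regular.

This can be recognized by a finite automaton (DFA/NFA).
Regular expressions like {a}* define regular languages.

The other choices are not regular:
- {a^n b^n : n ≥ 0}: After pumping, the number of a's and b's become unequal
- {a^(2^n) : n ≥ 0}: After pumping, length is no longer a power of 2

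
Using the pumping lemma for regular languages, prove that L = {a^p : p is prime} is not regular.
Assume for contradiction that L is regular, and let p ≥ 1 be the pumping length given by the pumping lemma.
Choose a prime q with q ≥ p (one exists because there are infinitely many primes) and let s = a^q. Then s ∈ L and |s| = q ≥ p.
By the pumping lemma, s = xyz for some x, y, z with |xy| ≤ p, |y| ≥ 1, and xy^i z ∈ L for every i ≥ 0.
Here y = a^k for some k with 1 ≤ k ≤ p, and xy^i z = a^(q + (i − 1)k) for every i ≥ 0.

Take i = q + 1: |xy^(q+1) z| = q + qk = q(k + 1).
Both factors satisfy q ≥ 2 and k + 1 ≥ 2, so q(k + 1) is composite, and xy^(q+1) z ∉ L.

This contradicts the pumping lemma, which requires xy^i z ∈ L for all i ≥ 0.
Hence L = {a^p : p is prime} is not regular. ∎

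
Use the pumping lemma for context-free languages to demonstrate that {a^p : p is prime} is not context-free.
Assume for contradiction that L is context-free, and let p ≥ 1 be the pumping length given by the pumping lemma for CFLs.
Choose a prime q with q ≥ p and let s = a^q. Then s ∈ L and |s| = q ≥ p.
By the CFL pumping lemma, s = uvxyz for some u, v, x, y, z with |vxy| ≤ p, |vy| ≥ 1, and uv^i xy^i z ∈ L for every i ≥ 0.
All symbols are a's, so only lengths matter: let k = |vy|, with 1 ≤ k ≤ p. Then |uv^i xy^i z| = q + (i − 1)k.

Take i = q + 1: the length is q + qk = q(k + 1).
Both factors satisfy q ≥ 2 and k + 1 ≥ 2, so q(k + 1) is composite and uv^(q+1) xy^(q+1) z ∉ L.

This contradicts the CFL pumping lemma, which requires uv^i xy^i z ∈ L for all i ≥ 0.
Hence L = {a^p : p is prime} is not context-free. ∎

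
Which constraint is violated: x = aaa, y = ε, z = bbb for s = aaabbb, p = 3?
Violated: |y| > 0

The decomposition x = aaa, y = ε, z = bbb for s = aaabbb with p = 3
violates the constraint: |y| > 0

|y| = 0, but the pumping lemma requires |y| > 0 (y must be non-empty).

Pumping lemma constraints:
1. xyz = s (decomposition is valid)
2. |xy| ≤ p
3. |y| > 0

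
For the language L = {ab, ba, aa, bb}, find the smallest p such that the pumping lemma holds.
p = 3

For a finite language L, the pumping lemma holds vacuously if p > max|s| for s ∈ L.

The longest string in L = {ab, ba, aa, bb} has length 2.
If p = 3, then no string s ∈ L has |s| ≥ p, so the condition is vacuously true.

The minimum pumping length is p = 3.

Why no smaller p works: for any p ≤ 2, the longest string s ∈ L has |s| = 2 ≥ p, so it would
have to be pumpable; but pumping up (i = 2, 3, ...) produces ever longer strings, which cannot all lie in the
finite language L. So the pumping property fails for every p ≤ 2.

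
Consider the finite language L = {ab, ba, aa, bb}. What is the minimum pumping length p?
p = 3

For a finite language L, the pumping lemma holds vacuously if p > max|s| for s ∈ L.

The longest string in L = {ab, ba, aa, bb} has length 2.
If p = 3, then no string s ∈ L has |s| ≥ p, so the condition is vacuously true.

The minimum pumping length is p = 3.

Why no smaller p works: for any p ≤ 2, the longest string s ∈ L has |s| = 2 ≥ p, so it would
have to be pumpable; but pumping up (i = 2, 3, ...) produces ever longer strings, which cannot all lie in the
finite language L. So the pumping property fails for every p ≤ 2.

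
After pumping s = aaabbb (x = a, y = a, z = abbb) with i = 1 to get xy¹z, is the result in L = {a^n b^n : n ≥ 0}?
Yes

xy¹z = a · a · abbb = aaabbb.
aaabbb = a^3 b^3 has equal counts (3 = 3), so it is in L.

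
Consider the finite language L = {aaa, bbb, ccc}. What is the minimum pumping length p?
p = 4

For a finite language L, the pumping lemma holds vacuously if p > max|s| for s ∈ L.

The longest string in L = {aaa, bbb, ccc} has length 3.
If p = 4, then no string s ∈ L has |s| ≥ p, so the condition is vacuously true.

The minimum pumping length is p = 4.

Why no smaller p works: for any p ≤ 3, the longest string s ∈ L has |s| = 3 ≥ p, so it would
have to be pumpable; but pumping up (i = 2, 3, ...) produces ever longer strings, which cannot all lie in the
finite language L. So the pumping property fails for every p ≤ 3.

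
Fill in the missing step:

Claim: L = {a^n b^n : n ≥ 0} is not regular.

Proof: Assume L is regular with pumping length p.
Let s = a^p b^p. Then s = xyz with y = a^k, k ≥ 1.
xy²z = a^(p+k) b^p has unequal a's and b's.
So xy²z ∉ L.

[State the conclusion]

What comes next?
This contradicts the pumping lemma for regular languages,
which guarantees xy^i z ∈ L for all i ≥ 0.

Since our assumption that L is regular leads to a contradiction,
we conclude that L = {a^n b^n : n ≥ 0} is NOT regular. ∎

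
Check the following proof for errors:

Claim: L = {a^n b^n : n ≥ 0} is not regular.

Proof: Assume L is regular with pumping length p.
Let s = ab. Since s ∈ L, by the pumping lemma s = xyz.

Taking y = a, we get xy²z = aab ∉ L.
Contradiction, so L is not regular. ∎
The proof is INCORRECT.

Error: The string s = ab may be shorter than p.
The pumping lemma only applies to strings with |s| ≥ p, and p is not under our control.
We must choose s in terms of p, e.g. s = a^p b^p, to ensure |s| ≥ p.
(The proof also fixes one particular y; a valid argument must handle every decomposition with |xy| ≤ p and |y| ≥ 1 — for s = a^p b^p this forces y = a^k, and then xy²z = a^(p+k) b^p ∉ L.)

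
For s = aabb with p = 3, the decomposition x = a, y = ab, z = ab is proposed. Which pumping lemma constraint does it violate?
Violated: xyz = s

The decomposition x = a, y = ab, z = ab for s = aabb with p = 3
violates the constraint: xyz = s

xyz = 'a' + 'ab' + 'ab' = 'aabab' ≠ 'aabb' = s. The decomposition doesn't reconstruct s.

Pumping lemma constraints:
1. xyz = s (decomposition is valid)
2. |xy| ≤ p
3. |y| > 0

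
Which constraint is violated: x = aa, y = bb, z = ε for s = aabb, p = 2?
Violated: |xy| ≤ p

The decomposition x = aa, y = bb, z = ε for s = aabb with p = 2
violates the constraint: |xy| ≤ p

|xy| = |aabb| = 4 > 2 = p. The decomposition puts too many characters in xy.

Pumping lemma constraints:
1. xyz = s (decomposition is valid)
2. |xy| ≤ p
3. |y| > 0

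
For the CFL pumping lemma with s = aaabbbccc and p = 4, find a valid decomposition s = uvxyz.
u='aa', v='a', x='bb', y='b', z='ccc'

For s = aaabbbccc with pumping length p = 4:

One valid decomposition:
- u = 'aa'
- v = 'a'
- x = 'bb'
- y = 'b'
- z = 'ccc'

Verification:
- uvxyz = 'aa' + 'a' + 'bb' + 'b' + 'ccc' = aaabbbccc ✓
- |vxy| = |'abbb'| = 4 ≤ 4 ✓
- |vy| = |'ab'| = 2 > 0 ✓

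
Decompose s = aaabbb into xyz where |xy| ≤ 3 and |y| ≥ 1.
x = 'a', y = 'aa', z = 'bbb'

For s = aaabbb and p = 3, one valid decomposition is:
- x = 'a' (length 1)
- y = 'aa' (length 2)
- z = 'bbb' (length 3)

Verification:
- xyz = 'a' + 'aa' + 'bbb' = aaabbb ✓
- |xy| = 3 ≤ 3 ✓
- |y| = 2 > 0 ✓

All pumping lemma constraints are satisfied.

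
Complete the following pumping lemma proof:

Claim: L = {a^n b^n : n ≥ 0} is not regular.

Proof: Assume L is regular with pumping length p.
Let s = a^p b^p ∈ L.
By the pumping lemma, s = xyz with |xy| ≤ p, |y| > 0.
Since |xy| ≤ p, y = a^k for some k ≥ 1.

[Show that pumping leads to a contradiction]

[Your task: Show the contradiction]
Consider xy²z = a^(p+k) b^p.

Since k ≥ 1, we have p + k > p.
So xy²z has more a's than b's: (p+k) a's vs p b's.
This means xy²z ∉ L because a^n b^n requires equal counts.

This contradicts the pumping lemma which states xy²z ∈ L.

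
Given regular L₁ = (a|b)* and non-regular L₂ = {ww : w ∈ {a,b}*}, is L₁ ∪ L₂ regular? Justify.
Yes — L₁ ∪ L₂ is regular.

{ww} ⊆ (a|b)*, so L₁ ∪ L₂ = (a|b)*, which is regular.

Note that the bare facts "L₁ regular, L₂ non-regular" do not settle the question by themselves: the closure of regular languages under ∪, ∩, complement and difference applies only when BOTH operands are regular. With a non-regular operand the result can come out regular or non-regular depending on the specific languages, so one has to work out L₁ ∪ L₂ for this particular pair, as above.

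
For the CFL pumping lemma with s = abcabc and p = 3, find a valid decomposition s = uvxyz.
u='ab', v='c', x='a', y='b', z='c'

For s = abcabc with pumping length p = 3:

One valid decomposition:
- u = 'ab'
- v = 'c'
- x = 'a'
- y = 'b'
- z = 'c'

Verification:
- uvxyz = 'ab' + 'c' + 'a' + 'b' + 'c' = abcabc ✓
- |vxy| = |'cab'| = 3 ≤ 3 ✓
- |vy| = |'cb'| = 2 > 0 ✓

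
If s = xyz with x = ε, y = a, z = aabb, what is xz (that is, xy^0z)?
aabb

Given x = '', y = 'a', z = 'aabb' and i = 0:

xy^0z = x + y·y·...·y (0 times) + z
       = '' + 'a'^0 + 'aabb'
       = '' + '' + 'aabb'
       = 'aabb'

The pumped string is 'aabb' with length 4.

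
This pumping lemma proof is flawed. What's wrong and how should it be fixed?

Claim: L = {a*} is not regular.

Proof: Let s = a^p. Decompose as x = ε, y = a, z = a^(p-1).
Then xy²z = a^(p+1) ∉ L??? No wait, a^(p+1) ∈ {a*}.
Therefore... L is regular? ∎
Error: The proof attempts to show a*  is not regular, but a* IS regular!

Correction: a* is a regular language (recognized by a simple DFA with one accepting state and self-loop on 'a'). The pumping lemma can only prove non-regularity, not regularity. For regular languages, pumping always works.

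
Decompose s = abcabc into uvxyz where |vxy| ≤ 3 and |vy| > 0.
u='ab', v='c', x='a', y='b', z='c'

For s = abcabc with pumping length p = 3:

One valid decomposition:
- u = 'ab'
- v = 'c'
- x = 'a'
- y = 'b'
- z = 'c'

Verification:
- uvxyz = 'ab' + 'c' + 'a' + 'b' + 'c' = abcabc ✓
- |vxy| = |'cab'| = 3 ≤ 3 ✓
- |vy| = |'cb'| = 2 > 0 ✓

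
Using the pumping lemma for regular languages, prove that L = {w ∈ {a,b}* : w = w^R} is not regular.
Assume for contradiction that L is regular, and let p ≥ 1 be the pumping length given by the pumping lemma.
Choose s = a^p b a^p. Then s ∈ L (it reads the same in both directions) and |s| = 2p + 1 ≥ p.
By the pumping lemma, s = xyz for some x, y, z with |xy| ≤ p, |y| ≥ 1, and xy^i z ∈ L for every i ≥ 0.
Since |xy| ≤ p and the first p symbols of s are all a's, y = a^k for some k with 1 ≤ k ≤ p.

Take i = 0: xy⁰z = a^(p − k) b a^p.
Its reversal is a^p b a^(p − k). These differ because the block of a's before the unique b has length p − k in one and p in the other, and p − k ≠ p since k ≥ 1. So xy⁰z is not a palindrome, i.e. xy⁰z ∉ L.

This contradicts the pumping lemma, which requires xy^i z ∈ L for all i ≥ 0.
Hence L = {w ∈ {a,b}* : w = w^R} is not regular. ∎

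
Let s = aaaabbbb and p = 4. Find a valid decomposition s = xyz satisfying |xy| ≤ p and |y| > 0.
x = '', y = 'aaa', z = 'abbbb'

For s = aaaabbbb and p = 4, one valid decomposition is:
- x = '' (length 0)
- y = 'aaa' (length 3)
- z = 'abbbb' (length 5)

Verification:
- xyz = '' + 'aaa' + 'abbbb' = aaaabbbb ✓
- |xy| = 3 ≤ 4 ✓
- |y| = 3 > 0 ✓

All pumping lemma constraints are satisfied.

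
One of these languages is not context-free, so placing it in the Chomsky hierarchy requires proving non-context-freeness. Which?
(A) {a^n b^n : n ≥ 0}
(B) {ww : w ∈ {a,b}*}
(B) {ww : w ∈ {a,b}*}

(B) {ww : w ∈ {a,b}*} requires the CFL pumping lemma.

- {a^n b^n : n ≥ 0} is context-free (but not regular)
  • Can be shown non-regular with the regular pumping lemma
  • After pumping, the number of a's and b's become unequal

- {ww : w ∈ {a,b}*} is NOT context-free
  • Requires the CFL pumping lemma to prove
  • Even a PDA cannot compare two arbitrary halves symbol by symbol; CFL pumping on a^p b^p a^p b^p fails

The CFL pumping lemma is "stronger" in that it can prove non-membership
in the larger class of context-free languages.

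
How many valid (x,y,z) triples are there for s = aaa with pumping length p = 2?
3

For s = 'aaa' with pumping length p = 2:

Constraints: |xy| ≤ 2, |y| > 0

Valid decompositions (|xy| ≤ p, |y| ≥ 1):
  • x='', y='a', z='aa'
  • x='a', y='a', z='a'
  • x='', y='aa', z='a'

Total count: 3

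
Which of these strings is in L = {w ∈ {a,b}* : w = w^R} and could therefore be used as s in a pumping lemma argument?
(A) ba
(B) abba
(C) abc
(B) abba

The pumping lemma is applied to a string s that lies in L, so first check membership of each option:
- (A) ba reversed is ab ≠ ba, so it is not a palindrome and is not in L ✗
- (B) abba reversed is abba, the same string, so it is a palindrome and is in L ✓
- (C) abc reversed is cba ≠ abc, so it is not a palindrome and is not in L ✗

Only (B) abba is in L, so it is the only candidate that could play the role of s.
(In a complete proof one picks s in terms of the pumping length p so that |s| ≥ p is guaranteed; a fixed string like abba illustrates the shape of such an s.)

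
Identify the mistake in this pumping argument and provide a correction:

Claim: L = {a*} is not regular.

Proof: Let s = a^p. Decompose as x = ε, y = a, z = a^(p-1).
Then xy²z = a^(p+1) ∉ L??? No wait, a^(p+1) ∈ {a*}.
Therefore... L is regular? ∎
Error: The proof attempts to show a*  is not regular, but a* IS regular!

Correction: a* is a regular language (recognized by a simple DFA with one accepting state and self-loop on 'a'). The pumping lemma can only prove non-regularity, not regularity. For regular languages, pumping always works.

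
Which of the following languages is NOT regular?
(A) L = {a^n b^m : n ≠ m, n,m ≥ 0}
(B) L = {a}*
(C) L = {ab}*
(A) {a^n b^m : n ≠ m, n,m ≥ 0}

(A) L = {a^n b^m : n ≠ m, n,m ≥ 0} is NOT regular.

The pumping lemma can be used to prove this:
After pumping a's, we can make n = m

The other languages are regular because they can be recognized by finite automata.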